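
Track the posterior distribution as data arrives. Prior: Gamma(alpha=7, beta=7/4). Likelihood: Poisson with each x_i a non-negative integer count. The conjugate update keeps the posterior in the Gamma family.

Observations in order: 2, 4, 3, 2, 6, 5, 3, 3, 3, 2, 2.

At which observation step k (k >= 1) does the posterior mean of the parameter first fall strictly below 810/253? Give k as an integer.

k = 4

obs 1: x=2 → posterior Gamma(9, 11/4)
obs 2: x=4 → posterior Gamma(13, 15/4)
obs 3: x=3 → posterior Gamma(16, 19/4)
obs 4: x=2 → posterior Gamma(18, 23/4)
obs 5: x=6 → posterior Gamma(24, 27/4)
obs 6: x=5 → posterior Gamma(29, 31/4)
obs 7: x=3 → posterior Gamma(32, 35/4)
obs 8: x=3 → posterior Gamma(35, 39/4)
obs 9: x=3 → posterior Gamma(38, 43/4)
obs 10: x=2 → posterior Gamma(40, 47/4)
obs 11: x=2 → posterior Gamma(42, 51/4)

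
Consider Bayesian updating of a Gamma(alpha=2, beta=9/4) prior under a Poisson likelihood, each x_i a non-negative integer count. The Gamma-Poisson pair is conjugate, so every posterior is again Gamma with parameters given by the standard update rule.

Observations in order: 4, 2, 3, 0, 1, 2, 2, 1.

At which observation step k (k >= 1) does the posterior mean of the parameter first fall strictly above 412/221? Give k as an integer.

k = 2

obs 1: x=4 → posterior Gamma(6, 13/4)
obs 2: x=2 → posterior Gamma(8, 17/4)
obs 3: x=3 → posterior Gamma(11, 21/4)
obs 4: x=0 → posterior Gamma(11, 25/4)
obs 5: x=1 → posterior Gamma(12, 29/4)
obs 6: x=2 → posterior Gamma(14, 33/4)
obs 7: x=2 → posterior Gamma(16, 37/4)
obs 8: x=1 → posterior Gamma(17, 41/4)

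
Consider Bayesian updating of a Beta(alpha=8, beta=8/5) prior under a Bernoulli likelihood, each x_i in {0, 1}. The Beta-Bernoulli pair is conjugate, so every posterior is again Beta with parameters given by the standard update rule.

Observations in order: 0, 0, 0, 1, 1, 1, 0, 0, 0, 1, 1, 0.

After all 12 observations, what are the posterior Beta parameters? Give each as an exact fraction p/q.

alpha=13, beta=43/5

obs 1: x=0 → posterior Beta(8, 13/5)
obs 2: x=0 → posterior Beta(8, 18/5)
obs 3: x=0 → posterior Beta(8, 23/5)
obs 4: x=1 → posterior Beta(9, 23/5)
obs 5: x=1 → posterior Beta(10, 23/5)
obs 6: x=1 → posterior Beta(11, 23/5)
obs 7: x=0 → posterior Beta(11, 28/5)
obs 8: x=0 → posterior Beta(11, 33/5)
obs 9: x=0 → posterior Beta(11, 38/5)
obs 10: x=1 → posterior Beta(12, 38/5)
obs 11: x=1 → posterior Beta(13, 38/5)
obs 12: x=0 → posterior Beta(13, 43/5)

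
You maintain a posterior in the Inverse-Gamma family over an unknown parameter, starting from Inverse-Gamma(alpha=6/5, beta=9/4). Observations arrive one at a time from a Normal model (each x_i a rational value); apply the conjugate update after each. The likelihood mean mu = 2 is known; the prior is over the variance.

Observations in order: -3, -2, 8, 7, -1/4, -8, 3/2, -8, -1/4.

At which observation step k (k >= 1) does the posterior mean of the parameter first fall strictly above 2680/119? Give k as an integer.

k = 3

obs 1: x=-3 → posterior Inverse-Gamma(17/10, 59/4)
obs 2: x=-2 → posterior Inverse-Gamma(11/5, 91/4)
obs 3: x=8 → posterior Inverse-Gamma(27/10, 163/4)
obs 4: x=7 → posterior Inverse-Gamma(16/5, 213/4)
obs 5: x=-1/4 → posterior Inverse-Gamma(37/10, 1785/32)
obs 6: x=-8 → posterior Inverse-Gamma(21/5, 3385/32)
obs 7: x=3/2 → posterior Inverse-Gamma(47/10, 3389/32)
obs 8: x=-8 → posterior Inverse-Gamma(26/5, 4989/32)
obs 9: x=-1/4 → posterior Inverse-Gamma(57/10, 2535/16)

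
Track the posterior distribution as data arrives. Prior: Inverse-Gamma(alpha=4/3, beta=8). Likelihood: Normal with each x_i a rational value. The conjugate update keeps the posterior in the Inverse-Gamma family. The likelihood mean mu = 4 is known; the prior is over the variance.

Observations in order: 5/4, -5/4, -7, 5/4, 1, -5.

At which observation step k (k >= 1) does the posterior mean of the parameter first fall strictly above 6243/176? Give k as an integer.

obs 1: x=5/4 → posterior Inverse-Gamma(11/6, 377/32)
obs 2: x=-5/4 → posterior Inverse-Gamma(7/3, 409/16)
obs 3: x=-7 → posterior Inverse-Gamma(17/6, 1377/16)
obs 4: x=5/4 → posterior Inverse-Gamma(10/3, 2875/32)
obs 5: x=1 → posterior Inverse-Gamma(23/6, 3019/32)
obs 6: x=-5 → posterior Inverse-Gamma(13/3, 4315/32)

k = 3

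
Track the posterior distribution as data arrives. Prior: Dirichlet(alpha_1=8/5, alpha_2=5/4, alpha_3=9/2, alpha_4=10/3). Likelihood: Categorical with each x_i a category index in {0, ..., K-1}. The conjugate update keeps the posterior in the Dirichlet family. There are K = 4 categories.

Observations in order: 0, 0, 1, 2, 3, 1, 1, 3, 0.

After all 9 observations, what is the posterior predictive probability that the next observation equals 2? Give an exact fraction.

obs 1: x=0 → posterior Dirichlet(13/5, 5/4, 9/2, 10/3)
obs 2: x=0 → posterior Dirichlet(18/5, 5/4, 9/2, 10/3)
obs 3: x=1 → posterior Dirichlet(18/5, 9/4, 9/2, 10/3)
obs 4: x=2 → posterior Dirichlet(18/5, 9/4, 11/2, 10/3)
obs 5: x=3 → posterior Dirichlet(18/5, 9/4, 11/2, 13/3)
obs 6: x=1 → posterior Dirichlet(18/5, 13/4, 11/2, 13/3)
obs 7: x=1 → posterior Dirichlet(18/5, 17/4, 11/2, 13/3)
obs 8: x=3 → posterior Dirichlet(18/5, 17/4, 11/2, 16/3)
obs 9: x=0 → posterior Dirichlet(23/5, 17/4, 11/2, 16/3)

330/1181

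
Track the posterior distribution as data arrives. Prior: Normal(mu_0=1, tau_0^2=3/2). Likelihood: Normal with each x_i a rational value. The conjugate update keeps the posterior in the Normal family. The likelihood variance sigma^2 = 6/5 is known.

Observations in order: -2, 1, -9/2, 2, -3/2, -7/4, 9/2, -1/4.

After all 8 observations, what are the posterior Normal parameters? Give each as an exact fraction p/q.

obs 1: x=-2 → posterior Normal(-2/3, 2/3)
obs 2: x=1 → posterior Normal(-1/14, 3/7)
obs 3: x=-9/2 → posterior Normal(-47/38, 6/19)
obs 4: x=2 → posterior Normal(-9/16, 1/4)
obs 5: x=-3/2 → posterior Normal(-21/29, 6/29)
obs 6: x=-7/4 → posterior Normal(-7/8, 3/17)
obs 7: x=9/2 → posterior Normal(-29/156, 2/13)
obs 8: x=-1/4 → posterior Normal(-17/88, 3/22)

mu_0=-17/88, tau_0^2=3/22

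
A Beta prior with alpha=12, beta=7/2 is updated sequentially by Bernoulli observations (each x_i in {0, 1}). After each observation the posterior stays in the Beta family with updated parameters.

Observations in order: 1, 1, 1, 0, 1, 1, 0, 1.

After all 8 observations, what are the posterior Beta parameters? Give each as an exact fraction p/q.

obs 1: x=1 → posterior Beta(13, 7/2)
obs 2: x=1 → posterior Beta(14, 7/2)
obs 3: x=1 → posterior Beta(15, 7/2)
obs 4: x=0 → posterior Beta(15, 9/2)
obs 5: x=1 → posterior Beta(16, 9/2)
obs 6: x=1 → posterior Beta(17, 9/2)
obs 7: x=0 → posterior Beta(17, 11/2)
obs 8: x=1 → posterior Beta(18, 11/2)

alpha=18, beta=11/2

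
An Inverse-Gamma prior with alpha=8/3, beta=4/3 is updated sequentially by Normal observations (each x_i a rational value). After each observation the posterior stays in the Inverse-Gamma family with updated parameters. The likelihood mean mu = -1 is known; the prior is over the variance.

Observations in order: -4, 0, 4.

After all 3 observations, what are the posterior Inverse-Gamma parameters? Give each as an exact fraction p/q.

obs 1: x=-4 → posterior Inverse-Gamma(19/6, 35/6)
obs 2: x=0 → posterior Inverse-Gamma(11/3, 19/3)
obs 3: x=4 → posterior Inverse-Gamma(25/6, 113/6)

alpha=25/6, beta=113/6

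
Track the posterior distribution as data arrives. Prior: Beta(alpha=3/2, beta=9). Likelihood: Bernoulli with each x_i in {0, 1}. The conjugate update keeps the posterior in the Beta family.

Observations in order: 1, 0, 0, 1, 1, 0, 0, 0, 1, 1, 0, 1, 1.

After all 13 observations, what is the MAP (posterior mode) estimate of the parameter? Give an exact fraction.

15/43

obs 1: x=1 → posterior Beta(5/2, 9)
obs 2: x=0 → posterior Beta(5/2, 10)
obs 3: x=0 → posterior Beta(5/2, 11)
obs 4: x=1 → posterior Beta(7/2, 11)
obs 5: x=1 → posterior Beta(9/2, 11)
obs 6: x=0 → posterior Beta(9/2, 12)
obs 7: x=0 → posterior Beta(9/2, 13)
obs 8: x=0 → posterior Beta(9/2, 14)
obs 9: x=1 → posterior Beta(11/2, 14)
obs 10: x=1 → posterior Beta(13/2, 14)
obs 11: x=0 → posterior Beta(13/2, 15)
obs 12: x=1 → posterior Beta(15/2, 15)
obs 13: x=1 → posterior Beta(17/2, 15)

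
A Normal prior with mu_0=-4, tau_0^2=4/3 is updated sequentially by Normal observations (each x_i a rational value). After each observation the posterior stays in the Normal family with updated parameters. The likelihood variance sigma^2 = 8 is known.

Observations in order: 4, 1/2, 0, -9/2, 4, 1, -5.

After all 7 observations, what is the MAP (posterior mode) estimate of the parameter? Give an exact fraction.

-24/13

obs 1: x=4 → posterior Normal(-20/7, 8/7)
obs 2: x=1/2 → posterior Normal(-39/16, 1)
obs 3: x=0 → posterior Normal(-13/6, 8/9)
obs 4: x=-9/2 → posterior Normal(-12/5, 4/5)
obs 5: x=4 → posterior Normal(-20/11, 8/11)
obs 6: x=1 → posterior Normal(-19/12, 2/3)
obs 7: x=-5 → posterior Normal(-24/13, 8/13)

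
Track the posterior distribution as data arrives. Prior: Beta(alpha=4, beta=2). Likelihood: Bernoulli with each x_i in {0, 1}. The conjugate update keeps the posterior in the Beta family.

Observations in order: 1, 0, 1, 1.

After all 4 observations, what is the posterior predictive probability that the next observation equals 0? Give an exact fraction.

obs 1: x=1 → posterior Beta(5, 2)
obs 2: x=0 → posterior Beta(5, 3)
obs 3: x=1 → posterior Beta(6, 3)
obs 4: x=1 → posterior Beta(7, 3)

3/10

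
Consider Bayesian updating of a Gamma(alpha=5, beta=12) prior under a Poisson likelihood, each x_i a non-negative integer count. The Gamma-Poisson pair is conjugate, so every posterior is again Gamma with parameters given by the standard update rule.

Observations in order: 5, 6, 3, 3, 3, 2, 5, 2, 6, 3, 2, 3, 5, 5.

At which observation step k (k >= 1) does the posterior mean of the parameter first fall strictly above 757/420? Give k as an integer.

k = 9

obs 1: x=5 → posterior Gamma(10, 13)
obs 2: x=6 → posterior Gamma(16, 14)
obs 3: x=3 → posterior Gamma(19, 15)
obs 4: x=3 → posterior Gamma(22, 16)
obs 5: x=3 → posterior Gamma(25, 17)
obs 6: x=2 → posterior Gamma(27, 18)
obs 7: x=5 → posterior Gamma(32, 19)
obs 8: x=2 → posterior Gamma(34, 20)
obs 9: x=6 → posterior Gamma(40, 21)
obs 10: x=3 → posterior Gamma(43, 22)
obs 11: x=2 → posterior Gamma(45, 23)
obs 12: x=3 → posterior Gamma(48, 24)
obs 13: x=5 → posterior Gamma(53, 25)
obs 14: x=5 → posterior Gamma(58, 26)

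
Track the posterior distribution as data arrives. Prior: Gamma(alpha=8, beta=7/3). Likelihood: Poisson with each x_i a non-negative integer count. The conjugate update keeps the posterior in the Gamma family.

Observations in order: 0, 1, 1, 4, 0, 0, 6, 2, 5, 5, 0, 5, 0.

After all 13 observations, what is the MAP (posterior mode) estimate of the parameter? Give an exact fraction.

54/23

obs 1: x=0 → posterior Gamma(8, 10/3)
obs 2: x=1 → posterior Gamma(9, 13/3)
obs 3: x=1 → posterior Gamma(10, 16/3)
obs 4: x=4 → posterior Gamma(14, 19/3)
obs 5: x=0 → posterior Gamma(14, 22/3)
obs 6: x=0 → posterior Gamma(14, 25/3)
obs 7: x=6 → posterior Gamma(20, 28/3)
obs 8: x=2 → posterior Gamma(22, 31/3)
obs 9: x=5 → posterior Gamma(27, 34/3)
obs 10: x=5 → posterior Gamma(32, 37/3)
obs 11: x=0 → posterior Gamma(32, 40/3)
obs 12: x=5 → posterior Gamma(37, 43/3)
obs 13: x=0 → posterior Gamma(37, 46/3)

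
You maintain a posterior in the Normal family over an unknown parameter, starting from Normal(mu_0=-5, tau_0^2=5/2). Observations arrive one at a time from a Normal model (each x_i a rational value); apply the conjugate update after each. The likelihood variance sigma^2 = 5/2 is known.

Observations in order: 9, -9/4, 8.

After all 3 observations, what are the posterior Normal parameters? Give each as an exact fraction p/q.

obs 1: x=9 → posterior Normal(2, 5/4)
obs 2: x=-9/4 → posterior Normal(7/12, 5/6)
obs 3: x=8 → posterior Normal(39/16, 5/8)

mu_0=39/16, tau_0^2=5/8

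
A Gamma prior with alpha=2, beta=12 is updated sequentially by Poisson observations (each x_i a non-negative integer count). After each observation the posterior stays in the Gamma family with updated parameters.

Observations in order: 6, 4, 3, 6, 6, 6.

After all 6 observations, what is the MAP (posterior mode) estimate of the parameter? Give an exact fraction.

16/9

obs 1: x=6 → posterior Gamma(8, 13)
obs 2: x=4 → posterior Gamma(12, 14)
obs 3: x=3 → posterior Gamma(15, 15)
obs 4: x=6 → posterior Gamma(21, 16)
obs 5: x=6 → posterior Gamma(27, 17)
obs 6: x=6 → posterior Gamma(33, 18)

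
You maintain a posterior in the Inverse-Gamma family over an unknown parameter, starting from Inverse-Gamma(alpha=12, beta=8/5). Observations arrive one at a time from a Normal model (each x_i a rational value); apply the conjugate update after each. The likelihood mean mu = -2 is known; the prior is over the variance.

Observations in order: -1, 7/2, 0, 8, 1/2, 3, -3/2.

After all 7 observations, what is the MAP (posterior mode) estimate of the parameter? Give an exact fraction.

obs 1: x=-1 → posterior Inverse-Gamma(25/2, 21/10)
obs 2: x=7/2 → posterior Inverse-Gamma(13, 689/40)
obs 3: x=0 → posterior Inverse-Gamma(27/2, 769/40)
obs 4: x=8 → posterior Inverse-Gamma(14, 2769/40)
obs 5: x=1/2 → posterior Inverse-Gamma(29/2, 1447/20)
obs 6: x=3 → posterior Inverse-Gamma(15, 1697/20)
obs 7: x=-3/2 → posterior Inverse-Gamma(31/2, 3399/40)

103/20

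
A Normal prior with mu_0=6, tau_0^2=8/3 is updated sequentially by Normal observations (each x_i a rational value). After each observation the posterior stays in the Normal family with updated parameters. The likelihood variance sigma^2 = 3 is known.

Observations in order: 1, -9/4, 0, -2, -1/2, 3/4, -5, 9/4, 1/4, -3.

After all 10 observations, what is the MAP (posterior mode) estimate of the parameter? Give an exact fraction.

-14/89

obs 1: x=1 → posterior Normal(62/17, 24/17)
obs 2: x=-9/4 → posterior Normal(44/25, 24/25)
obs 3: x=0 → posterior Normal(4/3, 8/11)
obs 4: x=-2 → posterior Normal(28/41, 24/41)
obs 5: x=-1/2 → posterior Normal(24/49, 24/49)
obs 6: x=3/4 → posterior Normal(10/19, 8/19)
obs 7: x=-5 → posterior Normal(-2/13, 24/65)
obs 8: x=9/4 → posterior Normal(8/73, 24/73)
obs 9: x=1/4 → posterior Normal(10/81, 8/27)
obs 10: x=-3 → posterior Normal(-14/89, 24/89)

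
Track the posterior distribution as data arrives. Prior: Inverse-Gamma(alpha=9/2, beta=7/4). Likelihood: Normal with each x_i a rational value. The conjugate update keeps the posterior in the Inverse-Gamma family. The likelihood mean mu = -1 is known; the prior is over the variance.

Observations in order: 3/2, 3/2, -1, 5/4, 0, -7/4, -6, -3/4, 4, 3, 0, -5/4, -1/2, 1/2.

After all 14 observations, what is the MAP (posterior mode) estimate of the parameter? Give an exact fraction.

369/100

obs 1: x=3/2 → posterior Inverse-Gamma(5, 39/8)
obs 2: x=3/2 → posterior Inverse-Gamma(11/2, 8)
obs 3: x=-1 → posterior Inverse-Gamma(6, 8)
obs 4: x=5/4 → posterior Inverse-Gamma(13/2, 337/32)
obs 5: x=0 → posterior Inverse-Gamma(7, 353/32)
obs 6: x=-7/4 → posterior Inverse-Gamma(15/2, 181/16)
obs 7: x=-6 → posterior Inverse-Gamma(8, 381/16)
obs 8: x=-3/4 → posterior Inverse-Gamma(17/2, 763/32)
obs 9: x=4 → posterior Inverse-Gamma(9, 1163/32)
obs 10: x=3 → posterior Inverse-Gamma(19/2, 1419/32)
obs 11: x=0 → posterior Inverse-Gamma(10, 1435/32)
obs 12: x=-5/4 → posterior Inverse-Gamma(21/2, 359/8)
obs 13: x=-1/2 → posterior Inverse-Gamma(11, 45)
obs 14: x=1/2 → posterior Inverse-Gamma(23/2, 369/8)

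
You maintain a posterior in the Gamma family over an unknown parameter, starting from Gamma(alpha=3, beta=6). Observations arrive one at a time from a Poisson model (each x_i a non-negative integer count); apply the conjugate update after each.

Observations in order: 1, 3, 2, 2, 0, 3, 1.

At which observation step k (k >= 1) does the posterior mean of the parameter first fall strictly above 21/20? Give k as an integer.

obs 1: x=1 → posterior Gamma(4, 7)
obs 2: x=3 → posterior Gamma(7, 8)
obs 3: x=2 → posterior Gamma(9, 9)
obs 4: x=2 → posterior Gamma(11, 10)
obs 5: x=0 → posterior Gamma(11, 11)
obs 6: x=3 → posterior Gamma(14, 12)
obs 7: x=1 → posterior Gamma(15, 13)

k = 4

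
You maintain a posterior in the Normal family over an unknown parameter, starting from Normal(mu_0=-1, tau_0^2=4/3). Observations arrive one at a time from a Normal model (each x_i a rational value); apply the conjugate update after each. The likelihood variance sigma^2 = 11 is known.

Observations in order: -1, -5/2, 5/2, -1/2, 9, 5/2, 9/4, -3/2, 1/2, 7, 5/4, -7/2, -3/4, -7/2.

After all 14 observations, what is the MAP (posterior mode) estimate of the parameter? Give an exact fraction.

obs 1: x=-1 → posterior Normal(-1, 44/37)
obs 2: x=-5/2 → posterior Normal(-47/41, 44/41)
obs 3: x=5/2 → posterior Normal(-37/45, 44/45)
obs 4: x=-1/2 → posterior Normal(-39/49, 44/49)
obs 5: x=9 → posterior Normal(-3/53, 44/53)
obs 6: x=5/2 → posterior Normal(7/57, 44/57)
obs 7: x=9/4 → posterior Normal(16/61, 44/61)
obs 8: x=-3/2 → posterior Normal(2/13, 44/65)
obs 9: x=1/2 → posterior Normal(4/23, 44/69)
obs 10: x=7 → posterior Normal(40/73, 44/73)
obs 11: x=5/4 → posterior Normal(45/77, 4/7)
obs 12: x=-7/2 → posterior Normal(31/81, 44/81)
obs 13: x=-3/4 → posterior Normal(28/85, 44/85)
obs 14: x=-7/2 → posterior Normal(14/89, 44/89)

14/89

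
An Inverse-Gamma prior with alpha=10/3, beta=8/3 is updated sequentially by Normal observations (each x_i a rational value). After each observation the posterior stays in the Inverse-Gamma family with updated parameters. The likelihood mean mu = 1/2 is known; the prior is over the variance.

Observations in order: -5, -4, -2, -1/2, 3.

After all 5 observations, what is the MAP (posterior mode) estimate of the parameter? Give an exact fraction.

obs 1: x=-5 → posterior Inverse-Gamma(23/6, 427/24)
obs 2: x=-4 → posterior Inverse-Gamma(13/3, 335/12)
obs 3: x=-2 → posterior Inverse-Gamma(29/6, 745/24)
obs 4: x=-1/2 → posterior Inverse-Gamma(16/3, 757/24)
obs 5: x=3 → posterior Inverse-Gamma(35/6, 104/3)

208/41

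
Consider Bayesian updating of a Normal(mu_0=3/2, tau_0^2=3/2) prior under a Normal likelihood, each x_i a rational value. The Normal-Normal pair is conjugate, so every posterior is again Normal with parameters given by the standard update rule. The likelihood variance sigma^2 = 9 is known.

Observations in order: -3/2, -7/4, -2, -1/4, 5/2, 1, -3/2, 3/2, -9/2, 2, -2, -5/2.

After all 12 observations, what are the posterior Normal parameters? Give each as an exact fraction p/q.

obs 1: x=-3/2 → posterior Normal(15/14, 9/7)
obs 2: x=-7/4 → posterior Normal(23/32, 9/8)
obs 3: x=-2 → posterior Normal(5/12, 1)
obs 4: x=-1/4 → posterior Normal(7/20, 9/10)
obs 5: x=5/2 → posterior Normal(6/11, 9/11)
obs 6: x=1 → posterior Normal(7/12, 3/4)
obs 7: x=-3/2 → posterior Normal(11/26, 9/13)
obs 8: x=3/2 → posterior Normal(1/2, 9/14)
obs 9: x=-9/2 → posterior Normal(1/6, 3/5)
obs 10: x=2 → posterior Normal(9/32, 9/16)
obs 11: x=-2 → posterior Normal(5/34, 9/17)
obs 12: x=-5/2 → posterior Normal(0, 1/2)

mu_0=0, tau_0^2=1/2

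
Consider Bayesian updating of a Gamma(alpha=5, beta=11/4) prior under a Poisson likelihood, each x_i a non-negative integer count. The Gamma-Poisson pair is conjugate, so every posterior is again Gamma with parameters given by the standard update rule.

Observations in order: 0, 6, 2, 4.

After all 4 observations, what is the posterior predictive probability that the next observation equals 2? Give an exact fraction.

5272242821608965411928708656/21670662219970396194714277471

obs 1: x=0 → posterior Gamma(5, 15/4)
obs 2: x=6 → posterior Gamma(11, 19/4)
obs 3: x=2 → posterior Gamma(13, 23/4)
obs 4: x=4 → posterior Gamma(17, 27/4)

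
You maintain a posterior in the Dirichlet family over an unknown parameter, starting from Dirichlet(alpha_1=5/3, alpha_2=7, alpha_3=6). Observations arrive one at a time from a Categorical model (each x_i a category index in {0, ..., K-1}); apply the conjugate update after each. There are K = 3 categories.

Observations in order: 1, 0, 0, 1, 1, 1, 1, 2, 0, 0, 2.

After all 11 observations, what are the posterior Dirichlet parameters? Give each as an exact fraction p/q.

alpha_1=17/3, alpha_2=12, alpha_3=8

obs 1: x=1 → posterior Dirichlet(5/3, 8, 6)
obs 2: x=0 → posterior Dirichlet(8/3, 8, 6)
obs 3: x=0 → posterior Dirichlet(11/3, 8, 6)
obs 4: x=1 → posterior Dirichlet(11/3, 9, 6)
obs 5: x=1 → posterior Dirichlet(11/3, 10, 6)
obs 6: x=1 → posterior Dirichlet(11/3, 11, 6)
obs 7: x=1 → posterior Dirichlet(11/3, 12, 6)
obs 8: x=2 → posterior Dirichlet(11/3, 12, 7)
obs 9: x=0 → posterior Dirichlet(14/3, 12, 7)
obs 10: x=0 → posterior Dirichlet(17/3, 12, 7)
obs 11: x=2 → posterior Dirichlet(17/3, 12, 8)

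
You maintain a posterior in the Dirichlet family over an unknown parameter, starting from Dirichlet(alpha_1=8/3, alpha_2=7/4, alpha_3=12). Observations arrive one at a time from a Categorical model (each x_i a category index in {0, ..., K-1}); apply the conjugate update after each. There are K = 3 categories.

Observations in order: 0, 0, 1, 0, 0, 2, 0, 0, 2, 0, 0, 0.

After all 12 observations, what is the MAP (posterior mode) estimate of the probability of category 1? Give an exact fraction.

21/305

obs 1: x=0 → posterior Dirichlet(11/3, 7/4, 12)
obs 2: x=0 → posterior Dirichlet(14/3, 7/4, 12)
obs 3: x=1 → posterior Dirichlet(14/3, 11/4, 12)
obs 4: x=0 → posterior Dirichlet(17/3, 11/4, 12)
obs 5: x=0 → posterior Dirichlet(20/3, 11/4, 12)
obs 6: x=2 → posterior Dirichlet(20/3, 11/4, 13)
obs 7: x=0 → posterior Dirichlet(23/3, 11/4, 13)
obs 8: x=0 → posterior Dirichlet(26/3, 11/4, 13)
obs 9: x=2 → posterior Dirichlet(26/3, 11/4, 14)
obs 10: x=0 → posterior Dirichlet(29/3, 11/4, 14)
obs 11: x=0 → posterior Dirichlet(32/3, 11/4, 14)
obs 12: x=0 → posterior Dirichlet(35/3, 11/4, 14)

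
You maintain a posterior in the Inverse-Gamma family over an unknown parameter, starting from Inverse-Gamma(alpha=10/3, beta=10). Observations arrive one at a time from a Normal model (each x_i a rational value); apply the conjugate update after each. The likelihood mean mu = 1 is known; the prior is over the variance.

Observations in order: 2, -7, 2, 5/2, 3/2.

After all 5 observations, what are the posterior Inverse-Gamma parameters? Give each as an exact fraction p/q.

obs 1: x=2 → posterior Inverse-Gamma(23/6, 21/2)
obs 2: x=-7 → posterior Inverse-Gamma(13/3, 85/2)
obs 3: x=2 → posterior Inverse-Gamma(29/6, 43)
obs 4: x=5/2 → posterior Inverse-Gamma(16/3, 353/8)
obs 5: x=3/2 → posterior Inverse-Gamma(35/6, 177/4)

alpha=35/6, beta=177/4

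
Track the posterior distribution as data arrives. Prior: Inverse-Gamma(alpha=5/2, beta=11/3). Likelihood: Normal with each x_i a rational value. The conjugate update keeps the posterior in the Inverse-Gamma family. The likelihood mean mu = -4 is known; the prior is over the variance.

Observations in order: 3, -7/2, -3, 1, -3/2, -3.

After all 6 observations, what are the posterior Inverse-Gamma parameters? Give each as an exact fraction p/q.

obs 1: x=3 → posterior Inverse-Gamma(3, 169/6)
obs 2: x=-7/2 → posterior Inverse-Gamma(7/2, 679/24)
obs 3: x=-3 → posterior Inverse-Gamma(4, 691/24)
obs 4: x=1 → posterior Inverse-Gamma(9/2, 991/24)
obs 5: x=-3/2 → posterior Inverse-Gamma(5, 533/12)
obs 6: x=-3 → posterior Inverse-Gamma(11/2, 539/12)

alpha=11/2, beta=539/12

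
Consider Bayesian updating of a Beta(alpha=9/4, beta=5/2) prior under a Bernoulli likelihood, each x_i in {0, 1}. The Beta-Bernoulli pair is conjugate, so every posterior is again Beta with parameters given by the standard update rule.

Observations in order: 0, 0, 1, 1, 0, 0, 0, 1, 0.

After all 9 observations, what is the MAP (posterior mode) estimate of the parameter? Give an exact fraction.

17/47

obs 1: x=0 → posterior Beta(9/4, 7/2)
obs 2: x=0 → posterior Beta(9/4, 9/2)
obs 3: x=1 → posterior Beta(13/4, 9/2)
obs 4: x=1 → posterior Beta(17/4, 9/2)
obs 5: x=0 → posterior Beta(17/4, 11/2)
obs 6: x=0 → posterior Beta(17/4, 13/2)
obs 7: x=0 → posterior Beta(17/4, 15/2)
obs 8: x=1 → posterior Beta(21/4, 15/2)
obs 9: x=0 → posterior Beta(21/4, 17/2)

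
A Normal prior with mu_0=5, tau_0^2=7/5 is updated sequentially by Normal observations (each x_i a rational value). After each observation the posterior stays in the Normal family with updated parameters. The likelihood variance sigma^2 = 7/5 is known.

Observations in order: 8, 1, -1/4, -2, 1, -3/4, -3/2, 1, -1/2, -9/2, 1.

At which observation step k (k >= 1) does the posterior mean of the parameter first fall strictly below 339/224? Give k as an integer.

obs 1: x=8 → posterior Normal(13/2, 7/10)
obs 2: x=1 → posterior Normal(14/3, 7/15)
obs 3: x=-1/4 → posterior Normal(55/16, 7/20)
obs 4: x=-2 → posterior Normal(47/20, 7/25)
obs 5: x=1 → posterior Normal(17/8, 7/30)
obs 6: x=-3/4 → posterior Normal(12/7, 1/5)
obs 7: x=-3/2 → posterior Normal(21/16, 7/40)
obs 8: x=1 → posterior Normal(23/18, 7/45)
obs 9: x=-1/2 → posterior Normal(11/10, 7/50)
obs 10: x=-9/2 → posterior Normal(13/22, 7/55)
obs 11: x=1 → posterior Normal(5/8, 7/60)

k = 7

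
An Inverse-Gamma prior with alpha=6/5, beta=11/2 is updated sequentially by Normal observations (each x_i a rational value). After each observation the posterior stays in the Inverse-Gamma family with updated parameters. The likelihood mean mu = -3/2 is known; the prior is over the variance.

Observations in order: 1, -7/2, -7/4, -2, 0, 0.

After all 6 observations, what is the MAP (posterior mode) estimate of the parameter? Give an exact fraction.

2085/832

obs 1: x=1 → posterior Inverse-Gamma(17/10, 69/8)
obs 2: x=-7/2 → posterior Inverse-Gamma(11/5, 85/8)
obs 3: x=-7/4 → posterior Inverse-Gamma(27/10, 341/32)
obs 4: x=-2 → posterior Inverse-Gamma(16/5, 345/32)
obs 5: x=0 → posterior Inverse-Gamma(37/10, 381/32)
obs 6: x=0 → posterior Inverse-Gamma(21/5, 417/32)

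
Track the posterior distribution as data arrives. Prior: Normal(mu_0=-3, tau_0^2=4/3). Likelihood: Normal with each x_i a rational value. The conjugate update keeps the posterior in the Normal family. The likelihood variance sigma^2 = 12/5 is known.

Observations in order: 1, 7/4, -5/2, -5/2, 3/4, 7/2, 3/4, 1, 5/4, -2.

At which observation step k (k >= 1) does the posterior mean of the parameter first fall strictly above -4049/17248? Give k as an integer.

k = 8

obs 1: x=1 → posterior Normal(-11/7, 6/7)
obs 2: x=7/4 → posterior Normal(-53/76, 12/19)
obs 3: x=-5/2 → posterior Normal(-103/96, 1/2)
obs 4: x=-5/2 → posterior Normal(-153/116, 12/29)
obs 5: x=3/4 → posterior Normal(-69/68, 6/17)
obs 6: x=7/2 → posterior Normal(-17/39, 4/13)
obs 7: x=3/4 → posterior Normal(-53/176, 3/11)
obs 8: x=1 → posterior Normal(-33/196, 12/49)
obs 9: x=5/4 → posterior Normal(-1/27, 2/9)
obs 10: x=-2 → posterior Normal(-12/59, 12/59)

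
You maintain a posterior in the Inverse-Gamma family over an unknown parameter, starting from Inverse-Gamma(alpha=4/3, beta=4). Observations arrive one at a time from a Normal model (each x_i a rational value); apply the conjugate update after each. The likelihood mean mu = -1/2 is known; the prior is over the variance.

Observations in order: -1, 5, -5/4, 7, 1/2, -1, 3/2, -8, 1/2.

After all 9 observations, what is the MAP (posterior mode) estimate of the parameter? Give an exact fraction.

7575/656

obs 1: x=-1 → posterior Inverse-Gamma(11/6, 33/8)
obs 2: x=5 → posterior Inverse-Gamma(7/3, 77/4)
obs 3: x=-5/4 → posterior Inverse-Gamma(17/6, 625/32)
obs 4: x=7 → posterior Inverse-Gamma(10/3, 1525/32)
obs 5: x=1/2 → posterior Inverse-Gamma(23/6, 1541/32)
obs 6: x=-1 → posterior Inverse-Gamma(13/3, 1545/32)
obs 7: x=3/2 → posterior Inverse-Gamma(29/6, 1609/32)
obs 8: x=-8 → posterior Inverse-Gamma(16/3, 2509/32)
obs 9: x=1/2 → posterior Inverse-Gamma(35/6, 2525/32)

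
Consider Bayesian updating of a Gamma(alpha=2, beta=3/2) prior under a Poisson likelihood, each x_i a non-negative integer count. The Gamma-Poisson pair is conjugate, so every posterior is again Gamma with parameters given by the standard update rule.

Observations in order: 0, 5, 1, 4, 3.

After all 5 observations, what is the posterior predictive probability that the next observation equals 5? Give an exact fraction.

2116229560774568257408/36947297000885009765625

obs 1: x=0 → posterior Gamma(2, 5/2)
obs 2: x=5 → posterior Gamma(7, 7/2)
obs 3: x=1 → posterior Gamma(8, 9/2)
obs 4: x=4 → posterior Gamma(12, 11/2)
obs 5: x=3 → posterior Gamma(15, 13/2)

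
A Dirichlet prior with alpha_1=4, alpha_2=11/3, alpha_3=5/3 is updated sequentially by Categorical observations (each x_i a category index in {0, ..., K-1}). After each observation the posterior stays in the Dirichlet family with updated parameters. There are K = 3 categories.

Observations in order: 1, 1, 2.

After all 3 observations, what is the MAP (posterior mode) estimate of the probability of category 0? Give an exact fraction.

9/28

obs 1: x=1 → posterior Dirichlet(4, 14/3, 5/3)
obs 2: x=1 → posterior Dirichlet(4, 17/3, 5/3)
obs 3: x=2 → posterior Dirichlet(4, 17/3, 8/3)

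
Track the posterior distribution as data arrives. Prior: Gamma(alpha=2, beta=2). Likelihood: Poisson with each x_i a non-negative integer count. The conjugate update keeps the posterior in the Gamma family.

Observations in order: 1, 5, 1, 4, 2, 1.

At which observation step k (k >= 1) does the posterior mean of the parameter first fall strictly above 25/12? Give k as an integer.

obs 1: x=1 → posterior Gamma(3, 3)
obs 2: x=5 → posterior Gamma(8, 4)
obs 3: x=1 → posterior Gamma(9, 5)
obs 4: x=4 → posterior Gamma(13, 6)
obs 5: x=2 → posterior Gamma(15, 7)
obs 6: x=1 → posterior Gamma(16, 8)

k = 4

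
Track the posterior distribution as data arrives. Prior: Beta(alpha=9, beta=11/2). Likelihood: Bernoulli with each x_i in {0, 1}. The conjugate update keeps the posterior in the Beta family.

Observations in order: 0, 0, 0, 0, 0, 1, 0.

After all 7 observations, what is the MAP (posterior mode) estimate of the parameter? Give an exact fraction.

obs 1: x=0 → posterior Beta(9, 13/2)
obs 2: x=0 → posterior Beta(9, 15/2)
obs 3: x=0 → posterior Beta(9, 17/2)
obs 4: x=0 → posterior Beta(9, 19/2)
obs 5: x=0 → posterior Beta(9, 21/2)
obs 6: x=1 → posterior Beta(10, 21/2)
obs 7: x=0 → posterior Beta(10, 23/2)

6/13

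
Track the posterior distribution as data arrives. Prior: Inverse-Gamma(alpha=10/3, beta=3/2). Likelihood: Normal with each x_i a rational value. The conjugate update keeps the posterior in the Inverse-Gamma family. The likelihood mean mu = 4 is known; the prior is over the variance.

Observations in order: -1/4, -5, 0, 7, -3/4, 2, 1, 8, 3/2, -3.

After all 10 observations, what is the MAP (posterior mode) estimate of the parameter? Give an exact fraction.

obs 1: x=-1/4 → posterior Inverse-Gamma(23/6, 337/32)
obs 2: x=-5 → posterior Inverse-Gamma(13/3, 1633/32)
obs 3: x=0 → posterior Inverse-Gamma(29/6, 1889/32)
obs 4: x=7 → posterior Inverse-Gamma(16/3, 2033/32)
obs 5: x=-3/4 → posterior Inverse-Gamma(35/6, 1197/16)
obs 6: x=2 → posterior Inverse-Gamma(19/3, 1229/16)
obs 7: x=1 → posterior Inverse-Gamma(41/6, 1301/16)
obs 8: x=8 → posterior Inverse-Gamma(22/3, 1429/16)
obs 9: x=3/2 → posterior Inverse-Gamma(47/6, 1479/16)
obs 10: x=-3 → posterior Inverse-Gamma(25/3, 1871/16)

5613/448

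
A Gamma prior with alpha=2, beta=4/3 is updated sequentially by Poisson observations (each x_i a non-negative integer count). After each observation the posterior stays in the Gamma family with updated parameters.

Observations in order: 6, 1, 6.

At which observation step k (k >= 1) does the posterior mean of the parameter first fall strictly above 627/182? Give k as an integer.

obs 1: x=6 → posterior Gamma(8, 7/3)
obs 2: x=1 → posterior Gamma(9, 10/3)
obs 3: x=6 → posterior Gamma(15, 13/3)

k = 3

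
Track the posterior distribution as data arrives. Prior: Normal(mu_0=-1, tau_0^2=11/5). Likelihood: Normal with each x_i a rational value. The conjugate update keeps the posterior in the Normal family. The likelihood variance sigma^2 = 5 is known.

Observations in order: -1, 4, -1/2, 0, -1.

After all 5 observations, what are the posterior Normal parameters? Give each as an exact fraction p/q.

mu_0=-17/160, tau_0^2=11/16

obs 1: x=-1 → posterior Normal(-1, 55/36)
obs 2: x=4 → posterior Normal(8/47, 55/47)
obs 3: x=-1/2 → posterior Normal(5/116, 55/58)
obs 4: x=0 → posterior Normal(5/138, 55/69)
obs 5: x=-1 → posterior Normal(-17/160, 11/16)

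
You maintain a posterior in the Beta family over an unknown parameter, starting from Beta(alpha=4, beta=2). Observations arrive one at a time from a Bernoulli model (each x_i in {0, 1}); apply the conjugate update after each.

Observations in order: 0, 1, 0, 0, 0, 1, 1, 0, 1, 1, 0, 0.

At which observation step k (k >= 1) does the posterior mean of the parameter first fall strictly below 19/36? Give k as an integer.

obs 1: x=0 → posterior Beta(4, 3)
obs 2: x=1 → posterior Beta(5, 3)
obs 3: x=0 → posterior Beta(5, 4)
obs 4: x=0 → posterior Beta(5, 5)
obs 5: x=0 → posterior Beta(5, 6)
obs 6: x=1 → posterior Beta(6, 6)
obs 7: x=1 → posterior Beta(7, 6)
obs 8: x=0 → posterior Beta(7, 7)
obs 9: x=1 → posterior Beta(8, 7)
obs 10: x=1 → posterior Beta(9, 7)
obs 11: x=0 → posterior Beta(9, 8)
obs 12: x=0 → posterior Beta(9, 9)

k = 4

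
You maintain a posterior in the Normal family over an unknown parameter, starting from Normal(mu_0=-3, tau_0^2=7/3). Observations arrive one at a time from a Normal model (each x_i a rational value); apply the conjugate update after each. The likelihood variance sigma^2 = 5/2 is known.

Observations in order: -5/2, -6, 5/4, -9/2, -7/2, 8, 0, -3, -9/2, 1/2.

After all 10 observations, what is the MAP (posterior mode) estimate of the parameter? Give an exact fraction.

-489/310

obs 1: x=-5/2 → posterior Normal(-80/29, 35/29)
obs 2: x=-6 → posterior Normal(-164/43, 35/43)
obs 3: x=5/4 → posterior Normal(-293/114, 35/57)
obs 4: x=-9/2 → posterior Normal(-419/142, 35/71)
obs 5: x=-7/2 → posterior Normal(-517/170, 7/17)
obs 6: x=8 → posterior Normal(-293/198, 35/99)
obs 7: x=0 → posterior Normal(-293/226, 35/113)
obs 8: x=-3 → posterior Normal(-377/254, 35/127)
obs 9: x=-9/2 → posterior Normal(-503/282, 35/141)
obs 10: x=1/2 → posterior Normal(-489/310, 7/31)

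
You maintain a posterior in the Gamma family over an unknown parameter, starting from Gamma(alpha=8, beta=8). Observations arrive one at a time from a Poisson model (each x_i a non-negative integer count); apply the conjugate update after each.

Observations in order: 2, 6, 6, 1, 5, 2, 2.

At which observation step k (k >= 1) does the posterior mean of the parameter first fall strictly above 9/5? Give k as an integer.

obs 1: x=2 → posterior Gamma(10, 9)
obs 2: x=6 → posterior Gamma(16, 10)
obs 3: x=6 → posterior Gamma(22, 11)
obs 4: x=1 → posterior Gamma(23, 12)
obs 5: x=5 → posterior Gamma(28, 13)
obs 6: x=2 → posterior Gamma(30, 14)
obs 7: x=2 → posterior Gamma(32, 15)

k = 3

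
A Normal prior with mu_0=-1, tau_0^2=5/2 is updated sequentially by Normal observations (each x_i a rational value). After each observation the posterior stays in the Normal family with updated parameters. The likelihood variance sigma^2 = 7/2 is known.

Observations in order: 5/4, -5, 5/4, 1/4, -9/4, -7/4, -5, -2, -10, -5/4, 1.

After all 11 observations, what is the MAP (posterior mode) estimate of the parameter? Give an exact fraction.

-249/124

obs 1: x=5/4 → posterior Normal(-1/16, 35/24)
obs 2: x=-5 → posterior Normal(-103/68, 35/34)
obs 3: x=5/4 → posterior Normal(-39/44, 35/44)
obs 4: x=1/4 → posterior Normal(-73/108, 35/54)
obs 5: x=-9/4 → posterior Normal(-59/64, 35/64)
obs 6: x=-7/4 → posterior Normal(-153/148, 35/74)
obs 7: x=-5 → posterior Normal(-253/168, 5/12)
obs 8: x=-2 → posterior Normal(-293/188, 35/94)
obs 9: x=-10 → posterior Normal(-493/208, 35/104)
obs 10: x=-5/4 → posterior Normal(-259/114, 35/114)
obs 11: x=1 → posterior Normal(-249/124, 35/124)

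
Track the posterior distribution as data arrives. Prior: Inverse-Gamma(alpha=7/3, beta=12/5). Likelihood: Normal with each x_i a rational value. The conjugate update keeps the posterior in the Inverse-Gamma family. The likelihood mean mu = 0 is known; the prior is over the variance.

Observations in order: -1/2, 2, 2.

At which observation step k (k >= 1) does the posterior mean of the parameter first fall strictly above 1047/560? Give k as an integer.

k = 2

obs 1: x=-1/2 → posterior Inverse-Gamma(17/6, 101/40)
obs 2: x=2 → posterior Inverse-Gamma(10/3, 181/40)
obs 3: x=2 → posterior Inverse-Gamma(23/6, 261/40)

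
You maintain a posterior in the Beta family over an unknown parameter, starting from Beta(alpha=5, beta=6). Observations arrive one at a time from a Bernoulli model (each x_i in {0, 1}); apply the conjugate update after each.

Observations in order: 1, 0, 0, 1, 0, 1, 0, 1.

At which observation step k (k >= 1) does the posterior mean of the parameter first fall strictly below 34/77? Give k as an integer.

k = 3

obs 1: x=1 → posterior Beta(6, 6)
obs 2: x=0 → posterior Beta(6, 7)
obs 3: x=0 → posterior Beta(6, 8)
obs 4: x=1 → posterior Beta(7, 8)
obs 5: x=0 → posterior Beta(7, 9)
obs 6: x=1 → posterior Beta(8, 9)
obs 7: x=0 → posterior Beta(8, 10)
obs 8: x=1 → posterior Beta(9, 10)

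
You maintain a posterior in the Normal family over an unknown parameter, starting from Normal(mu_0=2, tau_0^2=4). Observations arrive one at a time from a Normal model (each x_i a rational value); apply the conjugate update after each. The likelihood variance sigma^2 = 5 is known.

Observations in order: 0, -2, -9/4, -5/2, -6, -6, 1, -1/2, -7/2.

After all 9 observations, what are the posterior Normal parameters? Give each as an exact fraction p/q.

obs 1: x=0 → posterior Normal(10/9, 20/9)
obs 2: x=-2 → posterior Normal(2/13, 20/13)
obs 3: x=-9/4 → posterior Normal(-7/17, 20/17)
obs 4: x=-5/2 → posterior Normal(-17/21, 20/21)
obs 5: x=-6 → posterior Normal(-41/25, 4/5)
obs 6: x=-6 → posterior Normal(-65/29, 20/29)
obs 7: x=1 → posterior Normal(-61/33, 20/33)
obs 8: x=-1/2 → posterior Normal(-63/37, 20/37)
obs 9: x=-7/2 → posterior Normal(-77/41, 20/41)

mu_0=-77/41, tau_0^2=20/41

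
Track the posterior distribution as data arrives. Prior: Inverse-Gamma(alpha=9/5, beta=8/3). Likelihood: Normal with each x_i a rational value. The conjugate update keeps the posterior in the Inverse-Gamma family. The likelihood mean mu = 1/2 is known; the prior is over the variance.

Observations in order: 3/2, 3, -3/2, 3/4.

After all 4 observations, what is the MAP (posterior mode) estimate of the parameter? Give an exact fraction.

obs 1: x=3/2 → posterior Inverse-Gamma(23/10, 19/6)
obs 2: x=3 → posterior Inverse-Gamma(14/5, 151/24)
obs 3: x=-3/2 → posterior Inverse-Gamma(33/10, 199/24)
obs 4: x=3/4 → posterior Inverse-Gamma(19/5, 799/96)

3995/2304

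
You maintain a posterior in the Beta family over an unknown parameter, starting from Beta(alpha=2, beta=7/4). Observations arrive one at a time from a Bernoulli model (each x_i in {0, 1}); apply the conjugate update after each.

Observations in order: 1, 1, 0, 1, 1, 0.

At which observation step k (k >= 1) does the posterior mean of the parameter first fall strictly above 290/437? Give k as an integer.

k = 2

obs 1: x=1 → posterior Beta(3, 7/4)
obs 2: x=1 → posterior Beta(4, 7/4)
obs 3: x=0 → posterior Beta(4, 11/4)
obs 4: x=1 → posterior Beta(5, 11/4)
obs 5: x=1 → posterior Beta(6, 11/4)
obs 6: x=0 → posterior Beta(6, 15/4)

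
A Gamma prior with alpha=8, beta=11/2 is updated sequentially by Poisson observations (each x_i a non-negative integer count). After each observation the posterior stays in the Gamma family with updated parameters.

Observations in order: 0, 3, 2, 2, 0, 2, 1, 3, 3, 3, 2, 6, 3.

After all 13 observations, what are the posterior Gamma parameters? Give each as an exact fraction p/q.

alpha=38, beta=37/2

obs 1: x=0 → posterior Gamma(8, 13/2)
obs 2: x=3 → posterior Gamma(11, 15/2)
obs 3: x=2 → posterior Gamma(13, 17/2)
obs 4: x=2 → posterior Gamma(15, 19/2)
obs 5: x=0 → posterior Gamma(15, 21/2)
obs 6: x=2 → posterior Gamma(17, 23/2)
obs 7: x=1 → posterior Gamma(18, 25/2)
obs 8: x=3 → posterior Gamma(21, 27/2)
obs 9: x=3 → posterior Gamma(24, 29/2)
obs 10: x=3 → posterior Gamma(27, 31/2)
obs 11: x=2 → posterior Gamma(29, 33/2)
obs 12: x=6 → posterior Gamma(35, 35/2)
obs 13: x=3 → posterior Gamma(38, 37/2)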